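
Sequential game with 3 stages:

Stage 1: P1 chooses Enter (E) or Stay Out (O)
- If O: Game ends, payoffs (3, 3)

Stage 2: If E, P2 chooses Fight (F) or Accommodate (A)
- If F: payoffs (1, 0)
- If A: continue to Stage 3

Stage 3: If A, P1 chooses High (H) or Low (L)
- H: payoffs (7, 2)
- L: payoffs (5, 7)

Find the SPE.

SPE: (E, A, H); Outcome (7, 2)

Work:
Stage 3: P1 chooses H (7 vs 5)
Stage 2: P2: F->0, A->2 (anticipating H). Choose A
Stage 1: P1: O->3, E->7 (anticipating A, H). Choose E
SPE path: E -> A -> H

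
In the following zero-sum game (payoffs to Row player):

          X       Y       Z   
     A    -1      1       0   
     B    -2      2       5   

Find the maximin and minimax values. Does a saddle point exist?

Maximin = -1, Minimax = -1, Saddle: True

Work:
Row minimums: [-1, -2] → maximin = -1
Column maximums: [-1, 2, 5] → minimax = -1
Saddle point exists! Game value = -1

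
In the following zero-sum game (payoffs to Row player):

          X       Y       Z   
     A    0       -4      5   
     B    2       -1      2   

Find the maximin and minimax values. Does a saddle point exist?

Maximin = -1, Minimax = -1, Saddle: True

Work:
Row minimums: [-4, -1] → maximin = -1
Column maximums: [2, -1, 5] → minimax = -1
Saddle point exists! Game value = -1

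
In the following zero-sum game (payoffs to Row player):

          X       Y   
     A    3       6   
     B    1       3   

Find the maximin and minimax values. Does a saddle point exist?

Maximin = 3, Minimax = 3, Saddle: True

Work:
Row minimums: [3, 1] → maximin = 3
Column maximums: [3, 6] → minimax = 3
Saddle point exists! Game value = 3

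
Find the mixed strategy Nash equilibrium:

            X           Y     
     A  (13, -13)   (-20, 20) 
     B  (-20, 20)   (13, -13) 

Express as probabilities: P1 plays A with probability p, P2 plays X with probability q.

p = 0.5, q = 0.5

Work:
Find probabilities that make opponent indifferent:
P2 chooses q to make P1 indifferent between A and B
P1 chooses p to make P2 indifferent between X and Y
Mixed NE: P1 plays (A: 0.5, B: 0.5), P2 plays (X: 0.5, Y: 0.5)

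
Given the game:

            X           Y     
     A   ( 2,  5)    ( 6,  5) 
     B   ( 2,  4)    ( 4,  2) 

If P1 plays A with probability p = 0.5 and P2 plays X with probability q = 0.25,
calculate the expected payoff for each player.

E[P1] = 4.25, E[P2] = 3.75

Work:
E[P1] = p·q·π₁(A,X) + p·(1-q)·π₁(A,Y) + (1-p)·q·π₁(B,X) + (1-p)·(1-q)·π₁(B,Y)
= 0.5·0.25·2 + 0.5·0.75·6 + 0.5·0.25·2 + 0.5·0.75·4
= 4.25

E[P2] = 3.75 (similar calculation)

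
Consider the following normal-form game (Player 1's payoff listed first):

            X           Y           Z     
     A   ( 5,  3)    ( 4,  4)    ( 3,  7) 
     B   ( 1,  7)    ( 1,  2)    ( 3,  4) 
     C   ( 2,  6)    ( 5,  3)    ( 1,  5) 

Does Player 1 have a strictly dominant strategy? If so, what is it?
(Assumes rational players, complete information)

No strictly dominant strategy exists for Player 1

Work:
A strategy strictly dominates another if it gives a strictly higher payoff against every opponent action. Compare each pair of P1's strategies column-by-column:
  A vs B: [5 vs 1, 4 vs 1, 3 vs 3] → A does not strictly dominate B (column Z: 3 ≤ 3)
  A vs C: [5 vs 2, 4 vs 5, 3 vs 1] → A does not strictly dominate C (column Y: 4 ≤ 5)
  B vs A: [1 vs 5, 1 vs 4, 3 vs 3] → B does not strictly dominate A (column X: 1 ≤ 5)
  B vs C: [1 vs 2, 1 vs 5, 3 vs 1] → B does not strictly dominate C (column X: 1 ≤ 2)
  C vs A: [2 vs 5, 5 vs 4, 1 vs 3] → C does not strictly dominate A (column X: 2 ≤ 5)
  C vs B: [2 vs 1, 5 vs 1, 1 vs 3] → C does not strictly dominate B (column Z: 1 ≤ 3)
No single strategy strictly dominates all others → no strictly dominant strategy.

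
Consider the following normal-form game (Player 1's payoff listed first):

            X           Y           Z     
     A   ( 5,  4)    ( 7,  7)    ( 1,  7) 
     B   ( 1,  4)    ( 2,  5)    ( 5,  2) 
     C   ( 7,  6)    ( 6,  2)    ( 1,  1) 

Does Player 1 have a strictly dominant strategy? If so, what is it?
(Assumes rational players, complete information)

No strictly dominant strategy exists for Player 1

Work:
A strategy strictly dominates another if it gives a strictly higher payoff against every opponent action. Compare each pair of P1's strategies column-by-column:
  A vs B: [5 vs 1, 7 vs 2, 1 vs 5] → A does not strictly dominate B (column Z: 1 ≤ 5)
  A vs C: [5 vs 7, 7 vs 6, 1 vs 1] → A does not strictly dominate C (column X: 5 ≤ 7)
  B vs A: [1 vs 5, 2 vs 7, 5 vs 1] → B does not strictly dominate A (column X: 1 ≤ 5)
  B vs C: [1 vs 7, 2 vs 6, 5 vs 1] → B does not strictly dominate C (column X: 1 ≤ 7)
  C vs A: [7 vs 5, 6 vs 7, 1 vs 1] → C does not strictly dominate A (column Y: 6 ≤ 7)
  C vs B: [7 vs 1, 6 vs 2, 1 vs 5] → C does not strictly dominate B (column Z: 1 ≤ 5)
No single strategy strictly dominates all others → no strictly dominant strategy.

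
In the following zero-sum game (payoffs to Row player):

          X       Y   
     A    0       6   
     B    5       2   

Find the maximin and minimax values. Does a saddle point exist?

Maximin = 2, Minimax = 5, Saddle: False

Work:
Row minimums: [0, 2] → maximin = 2
Column maximums: [5, 6] → minimax = 5
No saddle point (maximin ≠ minimax). Mixed strategy needed.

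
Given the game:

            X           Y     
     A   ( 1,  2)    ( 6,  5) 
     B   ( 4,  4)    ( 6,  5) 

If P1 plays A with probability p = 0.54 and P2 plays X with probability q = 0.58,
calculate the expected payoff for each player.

E[P1] = 3.9004, E[P2] = 3.7936

Work:
E[P1] = p·q·π₁(A,X) + p·(1-q)·π₁(A,Y) + (1-p)·q·π₁(B,X) + (1-p)·(1-q)·π₁(B,Y)
= 0.54·0.58·1 + 0.54·0.42·6 + 0.46·0.58·4 + 0.46·0.42·6
= 3.9004

E[P2] = 3.7936 (similar calculation)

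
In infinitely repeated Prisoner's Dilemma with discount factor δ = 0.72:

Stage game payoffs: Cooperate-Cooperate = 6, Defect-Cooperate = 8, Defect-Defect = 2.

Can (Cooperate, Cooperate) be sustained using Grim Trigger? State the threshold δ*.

δ* = 0.3333; since δ = 0.72 ≥ 0.3333, cooperation can be sustained

Work:
For Grim Trigger:
Cooperate forever: 6/(1-δ)
Defect then punished: 8 + 2·δ/(1-δ)
Need: 6/(1-δ) ≥ 8 + 2·δ/(1-δ)
Solving: δ ≥ (T-R)/(T-P) = (8-6)/(8-2) = 0.3333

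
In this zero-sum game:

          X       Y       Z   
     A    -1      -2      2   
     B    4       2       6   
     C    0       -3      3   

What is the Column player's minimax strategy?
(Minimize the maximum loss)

Column should play Y, value = 2

Work:
Column player minimizes Row's maximum payoff:
Column X: max payoff to Row = 4
Column Y: max payoff to Row = 2
Column Z: max payoff to Row = 6
Minimum is 2, achieved by column Y.
Minimax strategy: Y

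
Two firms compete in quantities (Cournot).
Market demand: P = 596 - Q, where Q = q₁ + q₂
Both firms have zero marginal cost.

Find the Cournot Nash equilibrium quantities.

q₁* = q₂* = 198.67; P* = 198.67

Work:
Profit: π_i = P·q_i = (a - q_i - q_j)·q_i
FOC: ∂π_i/∂q_i = a - 2q_i - q_j = 0
Reaction function: q_i = (596 - q_j)/2
Symmetry: q* = 596/3 = 198.67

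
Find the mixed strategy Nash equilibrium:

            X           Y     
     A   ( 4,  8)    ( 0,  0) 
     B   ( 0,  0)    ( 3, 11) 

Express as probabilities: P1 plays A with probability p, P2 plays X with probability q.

p = 0.5789, q = 0.4286

Work:
Find probabilities that make opponent indifferent:
P2 chooses q to make P1 indifferent between A and B
P1 chooses p to make P2 indifferent between X and Y
Mixed NE: P1 plays (A: 0.5789, B: 0.4211), P2 plays (X: 0.4286, Y: 0.5714)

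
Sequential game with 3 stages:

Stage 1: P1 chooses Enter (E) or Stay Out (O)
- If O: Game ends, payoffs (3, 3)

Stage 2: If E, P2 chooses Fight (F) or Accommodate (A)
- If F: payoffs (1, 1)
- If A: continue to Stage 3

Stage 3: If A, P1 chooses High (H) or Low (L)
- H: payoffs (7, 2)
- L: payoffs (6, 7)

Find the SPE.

SPE: (E, A, H); Outcome (7, 2)

Work:
Stage 3: P1 chooses H (7 vs 6)
Stage 2: P2: F->1, A->2 (anticipating H). Choose A
Stage 1: P1: O->3, E->7 (anticipating A, H). Choose E
SPE path: E -> A -> H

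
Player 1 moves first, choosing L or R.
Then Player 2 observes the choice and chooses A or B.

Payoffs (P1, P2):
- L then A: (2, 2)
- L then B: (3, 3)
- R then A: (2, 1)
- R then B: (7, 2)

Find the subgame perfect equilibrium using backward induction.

P1 plays R, P2 plays B after L and B after R; Payoff (7, 2)

Work:
Backward induction:
After L: P2 chooses B → P1 gets 3
After R: P2 chooses B → P1 gets 7
P1 chooses R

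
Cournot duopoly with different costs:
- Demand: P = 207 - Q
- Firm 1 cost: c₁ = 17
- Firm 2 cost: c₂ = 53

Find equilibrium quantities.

q₁* = 75.33, q₂* = 39.33

Work:
Reaction: q₁ = (207 - 17 - q₂)/2
Reaction: q₂ = (207 - 53 - q₁)/2
Solve simultaneously:
q₁* = (207 - 2×17 + 53)/3 = 75.33
q₂* = (207 - 2×53 + 17)/3 = 39.33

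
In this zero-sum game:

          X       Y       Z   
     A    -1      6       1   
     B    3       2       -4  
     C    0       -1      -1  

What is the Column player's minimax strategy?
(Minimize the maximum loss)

Column should play Z, value = 1

Work:
Column player minimizes Row's maximum payoff:
Column X: max payoff to Row = 3
Column Y: max payoff to Row = 6
Column Z: max payoff to Row = 1
Minimum is 1, achieved by column Z.
Minimax strategy: Z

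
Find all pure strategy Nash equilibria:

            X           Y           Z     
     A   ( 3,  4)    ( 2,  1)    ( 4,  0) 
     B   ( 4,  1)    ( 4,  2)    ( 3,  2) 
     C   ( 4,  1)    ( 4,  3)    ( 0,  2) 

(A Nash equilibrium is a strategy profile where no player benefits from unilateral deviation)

Nash equilibrium: (B, Y), (C, Y)

Work:
Best responses:
  P1 vs X: payoffs [3, 4, 4] → best response B/C (payoff 4)
  P1 vs Y: payoffs [2, 4, 4] → best response B/C (payoff 4)
  P1 vs Z: payoffs [4, 3, 0] → best response A (payoff 4)
  P2 vs A: payoffs [4, 1, 0] → best response X (payoff 4)
  P2 vs B: payoffs [1, 2, 2] → best response Y/Z (payoff 2)
  P2 vs C: payoffs [1, 3, 2] → best response Y (payoff 3)
Mutual best responses: (B,Y), (C,Y) → Nash equilibria.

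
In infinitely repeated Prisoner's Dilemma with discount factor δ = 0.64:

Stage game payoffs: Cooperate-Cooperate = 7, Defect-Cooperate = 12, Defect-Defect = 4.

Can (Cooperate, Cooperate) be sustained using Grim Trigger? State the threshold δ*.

δ* = 0.625; since δ = 0.64 ≥ 0.625, cooperation can be sustained

Work:
For Grim Trigger:
Cooperate forever: 7/(1-δ)
Defect then punished: 12 + 4·δ/(1-δ)
Need: 7/(1-δ) ≥ 12 + 4·δ/(1-δ)
Solving: δ ≥ (T-R)/(T-P) = (12-7)/(12-4) = 0.625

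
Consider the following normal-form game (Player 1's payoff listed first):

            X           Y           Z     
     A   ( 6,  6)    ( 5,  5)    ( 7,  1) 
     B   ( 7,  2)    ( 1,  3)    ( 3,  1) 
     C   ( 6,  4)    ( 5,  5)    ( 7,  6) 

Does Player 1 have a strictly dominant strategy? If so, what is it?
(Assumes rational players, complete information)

No strictly dominant strategy exists for Player 1

Work:
A strategy strictly dominates another if it gives a strictly higher payoff against every opponent action. Compare each pair of P1's strategies column-by-column:
  A vs B: [6 vs 7, 5 vs 1, 7 vs 3] → A does not strictly dominate B (column X: 6 ≤ 7)
  A vs C: [6 vs 6, 5 vs 5, 7 vs 7] → A does not strictly dominate C (column X: 6 ≤ 6)
  B vs A: [7 vs 6, 1 vs 5, 3 vs 7] → B does not strictly dominate A (column Y: 1 ≤ 5)
  B vs C: [7 vs 6, 1 vs 5, 3 vs 7] → B does not strictly dominate C (column Y: 1 ≤ 5)
  C vs A: [6 vs 6, 5 vs 5, 7 vs 7] → C does not strictly dominate A (column X: 6 ≤ 6)
  C vs B: [6 vs 7, 5 vs 1, 7 vs 3] → C does not strictly dominate B (column X: 6 ≤ 7)
No single strategy strictly dominates all others → no strictly dominant strategy.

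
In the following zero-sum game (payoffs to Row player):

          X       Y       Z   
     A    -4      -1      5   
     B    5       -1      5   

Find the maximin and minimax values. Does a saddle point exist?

Maximin = -1, Minimax = -1, Saddle: True

Work:
Row minimums: [-4, -1] → maximin = -1
Column maximums: [5, -1, 5] → minimax = -1
Saddle point exists! Game value = -1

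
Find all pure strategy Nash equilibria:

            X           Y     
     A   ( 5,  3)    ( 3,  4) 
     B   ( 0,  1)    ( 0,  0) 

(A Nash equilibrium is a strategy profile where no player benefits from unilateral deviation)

Nash equilibrium: (A, Y)

Work:
Best responses:
  P1 vs X: payoffs [5, 0] → best response A (payoff 5)
  P1 vs Y: payoffs [3, 0] → best response A (payoff 3)
  P2 vs A: payoffs [3, 4] → best response Y (payoff 4)
  P2 vs B: payoffs [1, 0] → best response X (payoff 1)
Mutual best responses: (A,Y) → Nash equilibria.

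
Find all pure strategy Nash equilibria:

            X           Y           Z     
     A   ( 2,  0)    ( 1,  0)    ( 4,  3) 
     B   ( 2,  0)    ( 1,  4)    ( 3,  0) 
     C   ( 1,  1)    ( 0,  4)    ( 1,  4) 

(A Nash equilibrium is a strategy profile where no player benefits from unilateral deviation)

Nash equilibrium: (A, Z), (B, Y)

Work:
Best responses:
  P1 vs X: payoffs [2, 2, 1] → best response A/B (payoff 2)
  P1 vs Y: payoffs [1, 1, 0] → best response A/B (payoff 1)
  P1 vs Z: payoffs [4, 3, 1] → best response A (payoff 4)
  P2 vs A: payoffs [0, 0, 3] → best response Z (payoff 3)
  P2 vs B: payoffs [0, 4, 0] → best response Y (payoff 4)
  P2 vs C: payoffs [1, 4, 4] → best response Y/Z (payoff 4)
Mutual best responses: (A,Z), (B,Y) → Nash equilibria.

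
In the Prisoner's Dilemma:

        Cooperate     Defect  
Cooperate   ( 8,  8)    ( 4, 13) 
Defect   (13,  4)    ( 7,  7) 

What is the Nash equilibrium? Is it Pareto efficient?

(Defect, Defect) is NE; not Pareto efficient

Work:
Defect dominates Cooperate for both players:
If P2 cooperates: Defect (13) > Cooperate (8)
If P2 defects: Defect (7) > Cooperate (4)
NE: (Defect, Defect) with payoff (7, 7)
But (Cooperate, Cooperate) = (8, 8) Pareto dominates (7, 7)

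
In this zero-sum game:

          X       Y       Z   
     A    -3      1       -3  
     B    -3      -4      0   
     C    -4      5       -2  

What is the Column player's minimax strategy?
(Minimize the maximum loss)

Column should play X, value = -3

Work:
Column player minimizes Row's maximum payoff:
Column X: max payoff to Row = -3
Column Y: max payoff to Row = 5
Column Z: max payoff to Row = 0
Minimum is -3, achieved by column X.
Minimax strategy: X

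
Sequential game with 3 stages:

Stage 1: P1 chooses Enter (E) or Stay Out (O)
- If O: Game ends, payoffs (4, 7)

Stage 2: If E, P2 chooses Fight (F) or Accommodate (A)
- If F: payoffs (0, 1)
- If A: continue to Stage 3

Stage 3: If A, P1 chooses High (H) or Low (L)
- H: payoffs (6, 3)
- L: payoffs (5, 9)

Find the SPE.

SPE: (E, A, H); Outcome (6, 3)

Work:
Stage 3: P1 chooses H (6 vs 5)
Stage 2: P2: F->1, A->3 (anticipating H). Choose A
Stage 1: P1: O->4, E->6 (anticipating A, H). Choose E
SPE path: E -> A -> H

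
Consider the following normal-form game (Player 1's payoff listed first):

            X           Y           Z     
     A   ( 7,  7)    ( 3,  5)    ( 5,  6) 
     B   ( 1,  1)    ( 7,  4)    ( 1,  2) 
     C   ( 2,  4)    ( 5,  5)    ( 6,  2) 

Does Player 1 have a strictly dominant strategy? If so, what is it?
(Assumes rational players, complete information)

No strictly dominant strategy exists for Player 1

Work:
A strategy strictly dominates another if it gives a strictly higher payoff against every opponent action. Compare each pair of P1's strategies column-by-column:
  A vs B: [7 vs 1, 3 vs 7, 5 vs 1] → A does not strictly dominate B (column Y: 3 ≤ 7)
  A vs C: [7 vs 2, 3 vs 5, 5 vs 6] → A does not strictly dominate C (column Y: 3 ≤ 5)
  B vs A: [1 vs 7, 7 vs 3, 1 vs 5] → B does not strictly dominate A (column X: 1 ≤ 7)
  B vs C: [1 vs 2, 7 vs 5, 1 vs 6] → B does not strictly dominate C (column X: 1 ≤ 2)
  C vs A: [2 vs 7, 5 vs 3, 6 vs 5] → C does not strictly dominate A (column X: 2 ≤ 7)
  C vs B: [2 vs 1, 5 vs 7, 6 vs 1] → C does not strictly dominate B (column Y: 5 ≤ 7)
No single strategy strictly dominates all others → no strictly dominant strategy.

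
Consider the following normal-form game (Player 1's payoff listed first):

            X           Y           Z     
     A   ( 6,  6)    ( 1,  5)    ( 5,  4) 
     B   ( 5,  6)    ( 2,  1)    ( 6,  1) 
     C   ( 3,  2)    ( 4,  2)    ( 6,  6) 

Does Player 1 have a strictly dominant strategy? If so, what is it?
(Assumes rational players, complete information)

No strictly dominant strategy exists for Player 1

Work:
A strategy strictly dominates another if it gives a strictly higher payoff against every opponent action. Compare each pair of P1's strategies column-by-column:
  A vs B: [6 vs 5, 1 vs 2, 5 vs 6] → A does not strictly dominate B (column Y: 1 ≤ 2)
  A vs C: [6 vs 3, 1 vs 4, 5 vs 6] → A does not strictly dominate C (column Y: 1 ≤ 4)
  B vs A: [5 vs 6, 2 vs 1, 6 vs 5] → B does not strictly dominate A (column X: 5 ≤ 6)
  B vs C: [5 vs 3, 2 vs 4, 6 vs 6] → B does not strictly dominate C (column Y: 2 ≤ 4)
  C vs A: [3 vs 6, 4 vs 1, 6 vs 5] → C does not strictly dominate A (column X: 3 ≤ 6)
  C vs B: [3 vs 5, 4 vs 2, 6 vs 6] → C does not strictly dominate B (column X: 3 ≤ 5)
No single strategy strictly dominates all others → no strictly dominant strategy.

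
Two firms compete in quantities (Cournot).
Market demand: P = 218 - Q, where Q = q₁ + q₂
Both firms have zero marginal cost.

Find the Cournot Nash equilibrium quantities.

q₁* = q₂* = 72.67; P* = 72.67

Work:
Profit: π_i = P·q_i = (a - q_i - q_j)·q_i
FOC: ∂π_i/∂q_i = a - 2q_i - q_j = 0
Reaction function: q_i = (218 - q_j)/2
Symmetry: q* = 218/3 = 72.67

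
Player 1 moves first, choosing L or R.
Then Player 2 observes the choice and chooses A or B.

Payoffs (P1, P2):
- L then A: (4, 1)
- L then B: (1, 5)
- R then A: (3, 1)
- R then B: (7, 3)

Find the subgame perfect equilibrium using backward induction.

P1 plays R, P2 plays B after L and B after R; Payoff (7, 3)

Work:
Backward induction:
After L: P2 chooses B → P1 gets 1
After R: P2 chooses B → P1 gets 7
P1 chooses R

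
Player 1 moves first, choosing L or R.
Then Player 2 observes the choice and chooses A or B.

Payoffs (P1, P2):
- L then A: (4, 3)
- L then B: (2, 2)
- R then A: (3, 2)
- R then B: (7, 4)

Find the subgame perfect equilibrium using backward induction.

P1 plays R, P2 plays A after L and B after R; Payoff (7, 4)

Work:
Backward induction:
After L: P2 chooses A → P1 gets 4
After R: P2 chooses B → P1 gets 7
P1 chooses R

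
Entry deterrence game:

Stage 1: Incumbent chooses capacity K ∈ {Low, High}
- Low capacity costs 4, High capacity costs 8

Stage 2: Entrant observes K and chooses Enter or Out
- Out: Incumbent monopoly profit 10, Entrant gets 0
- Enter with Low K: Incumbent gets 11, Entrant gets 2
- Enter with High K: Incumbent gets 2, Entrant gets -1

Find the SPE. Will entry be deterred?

SPE: (Low, Enter|Low, Out|High); Entry not deterred. Incumbent net profit = 7, Entrant gets 2

Work:
After Low K: Entrant enters (2 > 0)
After High K: Entrant stays out (-1 < 0)
Incumbent: Low → 11−4=7, High → 10−8=2
Incumbent chooses Low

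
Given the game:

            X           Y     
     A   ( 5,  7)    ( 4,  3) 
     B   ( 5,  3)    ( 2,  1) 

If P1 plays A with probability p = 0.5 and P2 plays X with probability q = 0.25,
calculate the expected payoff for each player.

E[P1] = 3.5, E[P2] = 2.75

Work:
E[P1] = p·q·π₁(A,X) + p·(1-q)·π₁(A,Y) + (1-p)·q·π₁(B,X) + (1-p)·(1-q)·π₁(B,Y)
= 0.5·0.25·5 + 0.5·0.75·4 + 0.5·0.25·5 + 0.5·0.75·2
= 3.5

E[P2] = 2.75 (similar calculation)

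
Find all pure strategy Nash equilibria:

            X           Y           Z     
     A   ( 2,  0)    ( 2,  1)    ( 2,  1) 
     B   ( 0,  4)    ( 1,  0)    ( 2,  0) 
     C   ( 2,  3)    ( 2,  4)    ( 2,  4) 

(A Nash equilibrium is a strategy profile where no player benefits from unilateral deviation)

Nash equilibrium: (A, Y), (A, Z), (C, Y), (C, Z)

Work:
Best responses:
  P1 vs X: payoffs [2, 0, 2] → best response A/C (payoff 2)
  P1 vs Y: payoffs [2, 1, 2] → best response A/C (payoff 2)
  P1 vs Z: payoffs [2, 2, 2] → best response A/B/C (payoff 2)
  P2 vs A: payoffs [0, 1, 1] → best response Y/Z (payoff 1)
  P2 vs B: payoffs [4, 0, 0] → best response X (payoff 4)
  P2 vs C: payoffs [3, 4, 4] → best response Y/Z (payoff 4)
Mutual best responses: (A,Y), (A,Z), (C,Y), (C,Z) → Nash equilibria.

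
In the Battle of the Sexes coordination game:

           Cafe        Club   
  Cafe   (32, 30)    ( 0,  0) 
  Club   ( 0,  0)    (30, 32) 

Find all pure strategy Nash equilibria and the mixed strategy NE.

Pure NE: (Cafe, Cafe) and (Club, Club); Mixed NE: p = 0.5161, q = 0.4839

Work:
Check pure NE:
(Cafe, Cafe): (32, 30) - no unilateral deviation beneficial
(Club, Club): (30, 32) - no unilateral deviation beneficial
Mixed NE: P1 plays Cafe with p = 0.5161, P2 plays Cafe with q = 0.4839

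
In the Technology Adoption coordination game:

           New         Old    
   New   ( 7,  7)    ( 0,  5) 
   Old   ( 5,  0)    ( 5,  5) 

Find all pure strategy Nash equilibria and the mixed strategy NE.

Pure NE: (New, New) and (Old, Old); Mixed NE: p = 0.7143, q = 0.7143

Work:
Check pure NE:
(New, New): (7, 7) - no unilateral deviation beneficial
(Old, Old): (5, 5) - no unilateral deviation beneficial
Mixed NE: P1 plays New with p = 0.7143, P2 plays New with q = 0.7143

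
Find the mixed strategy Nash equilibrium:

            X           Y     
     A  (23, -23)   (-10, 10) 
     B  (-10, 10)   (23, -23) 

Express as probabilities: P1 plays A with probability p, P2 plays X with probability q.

p = 0.5, q = 0.5

Work:
Find probabilities that make opponent indifferent:
P2 chooses q to make P1 indifferent between A and B
P1 chooses p to make P2 indifferent between X and Y
Mixed NE: P1 plays (A: 0.5, B: 0.5), P2 plays (X: 0.5, Y: 0.5)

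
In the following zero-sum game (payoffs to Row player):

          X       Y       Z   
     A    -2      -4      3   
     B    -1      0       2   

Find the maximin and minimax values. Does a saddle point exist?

Maximin = -1, Minimax = -1, Saddle: True

Work:
Row minimums: [-4, -1] → maximin = -1
Column maximums: [-1, 0, 3] → minimax = -1
Saddle point exists! Game value = -1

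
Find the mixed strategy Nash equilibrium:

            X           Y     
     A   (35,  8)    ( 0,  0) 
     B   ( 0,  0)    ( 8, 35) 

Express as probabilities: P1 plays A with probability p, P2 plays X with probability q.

p = 0.814, q = 0.186

Work:
Find probabilities that make opponent indifferent:
P2 chooses q to make P1 indifferent between A and B
P1 chooses p to make P2 indifferent between X and Y
Mixed NE: P1 plays (A: 0.814, B: 0.186), P2 plays (X: 0.186, Y: 0.814)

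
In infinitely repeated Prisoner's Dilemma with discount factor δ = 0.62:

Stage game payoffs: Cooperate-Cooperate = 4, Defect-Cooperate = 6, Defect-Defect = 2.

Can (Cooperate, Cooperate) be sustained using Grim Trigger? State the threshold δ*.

δ* = 0.5; since δ = 0.62 ≥ 0.5, cooperation can be sustained

Work:
For Grim Trigger:
Cooperate forever: 4/(1-δ)
Defect then punished: 6 + 2·δ/(1-δ)
Need: 4/(1-δ) ≥ 6 + 2·δ/(1-δ)
Solving: δ ≥ (T-R)/(T-P) = (6-4)/(6-2) = 0.5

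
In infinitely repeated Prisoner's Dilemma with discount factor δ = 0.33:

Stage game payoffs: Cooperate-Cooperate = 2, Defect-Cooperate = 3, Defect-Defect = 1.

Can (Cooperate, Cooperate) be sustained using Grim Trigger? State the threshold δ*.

δ* = 0.5; since δ = 0.33 < 0.5, cooperation cannot be sustained

Work:
For Grim Trigger:
Cooperate forever: 2/(1-δ)
Defect then punished: 3 + 1·δ/(1-δ)
Need: 2/(1-δ) ≥ 3 + 1·δ/(1-δ)
Solving: δ ≥ (T-R)/(T-P) = (3-2)/(3-1) = 0.5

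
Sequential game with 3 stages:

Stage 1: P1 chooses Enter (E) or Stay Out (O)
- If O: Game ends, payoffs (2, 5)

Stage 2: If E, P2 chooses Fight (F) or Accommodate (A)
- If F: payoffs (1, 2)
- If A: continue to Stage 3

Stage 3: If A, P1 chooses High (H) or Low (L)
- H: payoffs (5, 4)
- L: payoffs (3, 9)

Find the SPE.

SPE: (E, A, H); Outcome (5, 4)

Work:
Stage 3: P1 chooses H (5 vs 3)
Stage 2: P2: F->2, A->4 (anticipating H). Choose A
Stage 1: P1: O->2, E->5 (anticipating A, H). Choose E
SPE path: E -> A -> H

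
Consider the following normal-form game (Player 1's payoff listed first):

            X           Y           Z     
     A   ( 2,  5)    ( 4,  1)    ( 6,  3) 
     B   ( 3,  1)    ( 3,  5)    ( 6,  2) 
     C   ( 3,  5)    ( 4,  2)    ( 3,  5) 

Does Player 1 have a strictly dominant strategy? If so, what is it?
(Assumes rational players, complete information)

No strictly dominant strategy exists for Player 1

Work:
A strategy strictly dominates another if it gives a strictly higher payoff against every opponent action. Compare each pair of P1's strategies column-by-column:
  A vs B: [2 vs 3, 4 vs 3, 6 vs 6] → A does not strictly dominate B (column X: 2 ≤ 3)
  A vs C: [2 vs 3, 4 vs 4, 6 vs 3] → A does not strictly dominate C (column X: 2 ≤ 3)
  B vs A: [3 vs 2, 3 vs 4, 6 vs 6] → B does not strictly dominate A (column Y: 3 ≤ 4)
  B vs C: [3 vs 3, 3 vs 4, 6 vs 3] → B does not strictly dominate C (column X: 3 ≤ 3)
  C vs A: [3 vs 2, 4 vs 4, 3 vs 6] → C does not strictly dominate A (column Y: 4 ≤ 4)
  C vs B: [3 vs 3, 4 vs 3, 3 vs 6] → C does not strictly dominate B (column X: 3 ≤ 3)
No single strategy strictly dominates all others → no strictly dominant strategy.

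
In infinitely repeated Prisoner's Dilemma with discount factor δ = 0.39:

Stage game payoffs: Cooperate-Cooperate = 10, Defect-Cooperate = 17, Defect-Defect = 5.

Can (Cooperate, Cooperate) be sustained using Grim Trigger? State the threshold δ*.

δ* = 0.5833; since δ = 0.39 < 0.5833, cooperation cannot be sustained

Work:
For Grim Trigger:
Cooperate forever: 10/(1-δ)
Defect then punished: 17 + 5·δ/(1-δ)
Need: 10/(1-δ) ≥ 17 + 5·δ/(1-δ)
Solving: δ ≥ (T-R)/(T-P) = (17-10)/(17-5) = 0.5833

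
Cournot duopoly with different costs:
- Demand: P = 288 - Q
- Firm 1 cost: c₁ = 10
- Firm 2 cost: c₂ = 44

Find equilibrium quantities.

q₁* = 104.0, q₂* = 70.0

Work:
Reaction: q₁ = (288 - 10 - q₂)/2
Reaction: q₂ = (288 - 44 - q₁)/2
Solve simultaneously:
q₁* = (288 - 2×10 + 44)/3 = 104.0
q₂* = (288 - 2×44 + 10)/3 = 70.0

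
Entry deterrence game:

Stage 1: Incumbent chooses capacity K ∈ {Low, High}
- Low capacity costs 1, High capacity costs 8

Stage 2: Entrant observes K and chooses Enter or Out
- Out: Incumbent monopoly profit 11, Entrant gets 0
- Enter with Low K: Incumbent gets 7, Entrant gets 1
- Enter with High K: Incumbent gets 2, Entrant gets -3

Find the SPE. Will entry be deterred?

SPE: (Low, Enter|Low, Out|High); Entry not deterred. Incumbent net profit = 6, Entrant gets 1

Work:
After Low K: Entrant enters (1 > 0)
After High K: Entrant stays out (-3 < 0)
Incumbent: Low → 7−1=6, High → 11−8=3
Incumbent chooses Low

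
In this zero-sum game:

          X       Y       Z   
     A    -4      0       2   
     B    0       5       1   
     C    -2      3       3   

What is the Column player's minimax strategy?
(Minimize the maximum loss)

Column should play X, value = 0

Work:
Column player minimizes Row's maximum payoff:
Column X: max payoff to Row = 0
Column Y: max payoff to Row = 5
Column Z: max payoff to Row = 3
Minimum is 0, achieved by column X.
Minimax strategy: X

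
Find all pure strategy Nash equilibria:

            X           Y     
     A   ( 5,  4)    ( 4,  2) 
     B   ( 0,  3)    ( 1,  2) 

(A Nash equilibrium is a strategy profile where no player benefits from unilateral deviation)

Nash equilibrium: (A, X)

Work:
Best responses:
  P1 vs X: payoffs [5, 0] → best response A (payoff 5)
  P1 vs Y: payoffs [4, 1] → best response A (payoff 4)
  P2 vs A: payoffs [4, 2] → best response X (payoff 4)
  P2 vs B: payoffs [3, 2] → best response X (payoff 3)
Mutual best responses: (A,X) → Nash equilibria.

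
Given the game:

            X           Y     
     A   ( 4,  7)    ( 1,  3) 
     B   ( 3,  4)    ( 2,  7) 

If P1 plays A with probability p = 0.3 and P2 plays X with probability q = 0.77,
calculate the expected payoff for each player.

E[P1] = 2.932, E[P2] = 5.107

Work:
E[P1] = p·q·π₁(A,X) + p·(1-q)·π₁(A,Y) + (1-p)·q·π₁(B,X) + (1-p)·(1-q)·π₁(B,Y)
= 0.3·0.77·4 + 0.3·0.23·1 + 0.7·0.77·3 + 0.7·0.23·2
= 2.932

E[P2] = 5.107 (similar calculation)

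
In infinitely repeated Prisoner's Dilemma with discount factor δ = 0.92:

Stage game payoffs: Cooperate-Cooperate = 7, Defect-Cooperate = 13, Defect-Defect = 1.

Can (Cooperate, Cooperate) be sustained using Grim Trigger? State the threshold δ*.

δ* = 0.5; since δ = 0.92 ≥ 0.5, cooperation can be sustained

Work:
For Grim Trigger:
Cooperate forever: 7/(1-δ)
Defect then punished: 13 + 1·δ/(1-δ)
Need: 7/(1-δ) ≥ 13 + 1·δ/(1-δ)
Solving: δ ≥ (T-R)/(T-P) = (13-7)/(13-1) = 0.5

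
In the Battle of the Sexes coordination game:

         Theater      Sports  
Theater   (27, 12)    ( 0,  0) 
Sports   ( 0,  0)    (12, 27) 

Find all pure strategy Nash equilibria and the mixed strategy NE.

Pure NE: (Theater, Theater) and (Sports, Sports); Mixed NE: p = 0.6923, q = 0.3077

Work:
Check pure NE:
(Theater, Theater): (27, 12) - no unilateral deviation beneficial
(Sports, Sports): (12, 27) - no unilateral deviation beneficial
Mixed NE: P1 plays Theater with p = 0.6923, P2 plays Theater with q = 0.3077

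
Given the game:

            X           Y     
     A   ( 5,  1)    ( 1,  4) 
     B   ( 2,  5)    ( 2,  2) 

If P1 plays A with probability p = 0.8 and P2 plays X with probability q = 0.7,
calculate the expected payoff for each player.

E[P1] = 3.44, E[P2] = 2.34

Work:
E[P1] = p·q·π₁(A,X) + p·(1-q)·π₁(A,Y) + (1-p)·q·π₁(B,X) + (1-p)·(1-q)·π₁(B,Y)
= 0.8·0.7·5 + 0.8·0.3·1 + 0.2·0.7·2 + 0.2·0.3·2
= 3.44

E[P2] = 2.34 (similar calculation)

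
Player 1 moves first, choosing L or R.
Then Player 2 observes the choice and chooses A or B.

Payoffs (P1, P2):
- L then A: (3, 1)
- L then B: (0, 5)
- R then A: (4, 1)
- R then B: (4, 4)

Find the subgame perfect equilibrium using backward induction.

P1 plays R, P2 plays B after L and B after R; Payoff (4, 4)

Work:
Backward induction:
After L: P2 chooses B → P1 gets 0
After R: P2 chooses B → P1 gets 4
P1 chooses R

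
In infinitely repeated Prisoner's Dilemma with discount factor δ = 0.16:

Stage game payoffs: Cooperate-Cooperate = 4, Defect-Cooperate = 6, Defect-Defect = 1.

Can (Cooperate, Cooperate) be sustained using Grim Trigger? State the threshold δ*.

δ* = 0.4; since δ = 0.16 < 0.4, cooperation cannot be sustained

Work:
For Grim Trigger:
Cooperate forever: 4/(1-δ)
Defect then punished: 6 + 1·δ/(1-δ)
Need: 4/(1-δ) ≥ 6 + 1·δ/(1-δ)
Solving: δ ≥ (T-R)/(T-P) = (6-4)/(6-1) = 0.4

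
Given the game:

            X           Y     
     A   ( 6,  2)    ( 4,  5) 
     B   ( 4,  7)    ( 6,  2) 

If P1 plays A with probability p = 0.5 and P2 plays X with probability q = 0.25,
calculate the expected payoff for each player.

E[P1] = 5.0, E[P2] = 3.75

Work:
E[P1] = p·q·π₁(A,X) + p·(1-q)·π₁(A,Y) + (1-p)·q·π₁(B,X) + (1-p)·(1-q)·π₁(B,Y)
= 0.5·0.25·6 + 0.5·0.75·4 + 0.5·0.25·4 + 0.5·0.75·6
= 5.0

E[P2] = 3.75 (similar calculation)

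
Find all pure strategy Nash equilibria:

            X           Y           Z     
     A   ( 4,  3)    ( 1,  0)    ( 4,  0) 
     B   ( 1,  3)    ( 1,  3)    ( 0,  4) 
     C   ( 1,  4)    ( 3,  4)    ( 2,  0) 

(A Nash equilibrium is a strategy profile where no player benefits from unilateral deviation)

Nash equilibrium: (A, X), (C, Y)

Work:
Best responses:
  P1 vs X: payoffs [4, 1, 1] → best response A (payoff 4)
  P1 vs Y: payoffs [1, 1, 3] → best response C (payoff 3)
  P1 vs Z: payoffs [4, 0, 2] → best response A (payoff 4)
  P2 vs A: payoffs [3, 0, 0] → best response X (payoff 3)
  P2 vs B: payoffs [3, 3, 4] → best response Z (payoff 4)
  P2 vs C: payoffs [4, 4, 0] → best response X/Y (payoff 4)
Mutual best responses: (A,X), (C,Y) → Nash equilibria.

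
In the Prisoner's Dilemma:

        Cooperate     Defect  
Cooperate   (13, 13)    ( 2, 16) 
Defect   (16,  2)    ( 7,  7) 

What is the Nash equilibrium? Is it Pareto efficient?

(Defect, Defect) is NE; not Pareto efficient

Work:
Defect dominates Cooperate for both players:
If P2 cooperates: Defect (16) > Cooperate (13)
If P2 defects: Defect (7) > Cooperate (2)
NE: (Defect, Defect) with payoff (7, 7)
But (Cooperate, Cooperate) = (13, 13) Pareto dominates (7, 7)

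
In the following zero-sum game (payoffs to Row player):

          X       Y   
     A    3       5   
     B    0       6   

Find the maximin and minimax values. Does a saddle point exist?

Maximin = 3, Minimax = 3, Saddle: True

Work:
Row minimums: [3, 0] → maximin = 3
Column maximums: [3, 6] → minimax = 3
Saddle point exists! Game value = 3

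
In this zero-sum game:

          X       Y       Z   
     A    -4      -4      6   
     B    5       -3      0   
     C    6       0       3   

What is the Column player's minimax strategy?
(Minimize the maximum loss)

Column should play Y, value = 0

Work:
Column player minimizes Row's maximum payoff:
Column X: max payoff to Row = 6
Column Y: max payoff to Row = 0
Column Z: max payoff to Row = 6
Minimum is 0, achieved by column Y.
Minimax strategy: Y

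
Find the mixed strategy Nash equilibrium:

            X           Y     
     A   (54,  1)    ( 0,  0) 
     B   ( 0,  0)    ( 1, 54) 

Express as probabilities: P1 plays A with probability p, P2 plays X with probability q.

p = 0.9818, q = 0.0182

Work:
Find probabilities that make opponent indifferent:
P2 chooses q to make P1 indifferent between A and B
P1 chooses p to make P2 indifferent between X and Y
Mixed NE: P1 plays (A: 0.9818, B: 0.0182), P2 plays (X: 0.0182, Y: 0.9818)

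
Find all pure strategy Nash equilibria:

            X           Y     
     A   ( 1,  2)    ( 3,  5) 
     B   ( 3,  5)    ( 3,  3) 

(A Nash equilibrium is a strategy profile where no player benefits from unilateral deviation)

Nash equilibrium: (A, Y), (B, X)

Work:
Best responses:
  P1 vs X: payoffs [1, 3] → best response B (payoff 3)
  P1 vs Y: payoffs [3, 3] → best response A/B (payoff 3)
  P2 vs A: payoffs [2, 5] → best response Y (payoff 5)
  P2 vs B: payoffs [5, 3] → best response X (payoff 5)
Mutual best responses: (A,Y), (B,X) → Nash equilibria.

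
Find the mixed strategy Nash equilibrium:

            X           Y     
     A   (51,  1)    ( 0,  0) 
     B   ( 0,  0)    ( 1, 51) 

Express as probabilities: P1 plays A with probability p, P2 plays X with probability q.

p = 0.9808, q = 0.0192

Work:
Find probabilities that make opponent indifferent:
P2 chooses q to make P1 indifferent between A and B
P1 chooses p to make P2 indifferent between X and Y
Mixed NE: P1 plays (A: 0.9808, B: 0.0192), P2 plays (X: 0.0192, Y: 0.9808)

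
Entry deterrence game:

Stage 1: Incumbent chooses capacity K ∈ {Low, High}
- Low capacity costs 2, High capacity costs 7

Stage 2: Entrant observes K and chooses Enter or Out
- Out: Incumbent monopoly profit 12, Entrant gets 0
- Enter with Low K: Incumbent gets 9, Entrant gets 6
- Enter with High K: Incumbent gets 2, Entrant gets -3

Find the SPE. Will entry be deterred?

SPE: (Low, Enter|Low, Out|High); Entry not deterred. Incumbent net profit = 7, Entrant gets 6

Work:
After Low K: Entrant enters (6 > 0)
After High K: Entrant stays out (-3 < 0)
Incumbent: Low → 9−2=7, High → 12−7=5
Incumbent chooses Low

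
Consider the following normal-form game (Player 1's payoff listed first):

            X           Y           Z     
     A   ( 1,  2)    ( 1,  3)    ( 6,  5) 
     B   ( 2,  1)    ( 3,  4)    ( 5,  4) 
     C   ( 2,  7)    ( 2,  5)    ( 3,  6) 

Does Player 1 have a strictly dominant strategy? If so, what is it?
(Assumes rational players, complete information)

No strictly dominant strategy exists for Player 1

Work:
A strategy strictly dominates another if it gives a strictly higher payoff against every opponent action. Compare each pair of P1's strategies column-by-column:
  A vs B: [1 vs 2, 1 vs 3, 6 vs 5] → A does not strictly dominate B (column X: 1 ≤ 2)
  A vs C: [1 vs 2, 1 vs 2, 6 vs 3] → A does not strictly dominate C (column X: 1 ≤ 2)
  B vs A: [2 vs 1, 3 vs 1, 5 vs 6] → B does not strictly dominate A (column Z: 5 ≤ 6)
  B vs C: [2 vs 2, 3 vs 2, 5 vs 3] → B does not strictly dominate C (column X: 2 ≤ 2)
  C vs A: [2 vs 1, 2 vs 1, 3 vs 6] → C does not strictly dominate A (column Z: 3 ≤ 6)
  C vs B: [2 vs 2, 2 vs 3, 3 vs 5] → C does not strictly dominate B (column X: 2 ≤ 2)
No single strategy strictly dominates all others → no strictly dominant strategy.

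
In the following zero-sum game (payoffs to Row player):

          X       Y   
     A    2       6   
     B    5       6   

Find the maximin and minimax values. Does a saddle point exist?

Maximin = 5, Minimax = 5, Saddle: True

Work:
Row minimums: [2, 5] → maximin = 5
Column maximums: [5, 6] → minimax = 5
Saddle point exists! Game value = 5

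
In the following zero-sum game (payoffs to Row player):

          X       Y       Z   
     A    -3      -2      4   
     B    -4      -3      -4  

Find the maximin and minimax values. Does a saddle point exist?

Maximin = -3, Minimax = -3, Saddle: True

Work:
Row minimums: [-3, -4] → maximin = -3
Column maximums: [-3, -2, 4] → minimax = -3
Saddle point exists! Game value = -3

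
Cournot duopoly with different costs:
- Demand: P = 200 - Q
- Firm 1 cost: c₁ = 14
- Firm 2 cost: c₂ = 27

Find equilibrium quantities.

q₁* = 66.33, q₂* = 53.33

Work:
Reaction: q₁ = (200 - 14 - q₂)/2
Reaction: q₂ = (200 - 27 - q₁)/2
Solve simultaneously:
q₁* = (200 - 2×14 + 27)/3 = 66.33
q₂* = (200 - 2×27 + 14)/3 = 53.33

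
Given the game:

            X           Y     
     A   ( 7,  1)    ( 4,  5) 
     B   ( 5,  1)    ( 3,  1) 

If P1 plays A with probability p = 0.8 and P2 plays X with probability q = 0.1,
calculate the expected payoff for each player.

E[P1] = 4.08, E[P2] = 3.88

Work:
E[P1] = p·q·π₁(A,X) + p·(1-q)·π₁(A,Y) + (1-p)·q·π₁(B,X) + (1-p)·(1-q)·π₁(B,Y)
= 0.8·0.1·7 + 0.8·0.9·4 + 0.2·0.1·5 + 0.2·0.9·3
= 4.08

E[P2] = 3.88 (similar calculation)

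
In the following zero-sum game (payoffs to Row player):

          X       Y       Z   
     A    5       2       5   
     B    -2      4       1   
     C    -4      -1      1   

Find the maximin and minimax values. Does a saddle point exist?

Maximin = 2, Minimax = 4, Saddle: False

Work:
Row minimums: [2, -2, -4] → maximin = 2
Column maximums: [5, 4, 5] → minimax = 4
No saddle point (maximin ≠ minimax). Mixed strategy needed.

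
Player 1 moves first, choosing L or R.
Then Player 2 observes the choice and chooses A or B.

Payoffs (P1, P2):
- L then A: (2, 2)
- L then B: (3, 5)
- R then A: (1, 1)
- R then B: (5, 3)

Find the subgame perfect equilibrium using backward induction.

P1 plays R, P2 plays B after L and B after R; Payoff (5, 3)

Work:
Backward induction:
After L: P2 chooses B → P1 gets 3
After R: P2 chooses B → P1 gets 5
P1 chooses R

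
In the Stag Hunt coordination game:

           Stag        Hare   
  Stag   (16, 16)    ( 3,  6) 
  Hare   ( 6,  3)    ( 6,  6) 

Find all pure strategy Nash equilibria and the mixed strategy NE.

Pure NE: (Stag, Stag) and (Hare, Hare); Mixed NE: p = 0.2308, q = 0.2308

Work:
Check pure NE:
(Stag, Stag): (16, 16) - no unilateral deviation beneficial
(Hare, Hare): (6, 6) - no unilateral deviation beneficial
Mixed NE: P1 plays Stag with p = 0.2308, P2 plays Stag with q = 0.2308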